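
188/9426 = 94/4713 = 0.02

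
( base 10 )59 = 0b111011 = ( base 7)113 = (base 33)1Q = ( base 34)1p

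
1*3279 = 3279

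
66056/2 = 33028 = 33028.00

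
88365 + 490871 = 579236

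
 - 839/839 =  - 1 = - 1.00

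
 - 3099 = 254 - 3353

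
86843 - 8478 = 78365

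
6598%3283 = 32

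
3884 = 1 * 3884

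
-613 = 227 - 840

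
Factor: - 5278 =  - 2^1 * 7^1*13^1*29^1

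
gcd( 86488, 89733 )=1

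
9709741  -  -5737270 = 15447011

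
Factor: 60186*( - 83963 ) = -5053397118 =- 2^1*3^1 *7^1*11^1*17^1*449^1  *1433^1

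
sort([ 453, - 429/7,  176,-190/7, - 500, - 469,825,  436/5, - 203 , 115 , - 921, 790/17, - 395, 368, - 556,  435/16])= [ - 921, - 556, - 500, - 469,-395, - 203, - 429/7, - 190/7, 435/16, 790/17, 436/5,  115, 176,368, 453, 825] 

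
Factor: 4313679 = 3^1 * 467^1*3079^1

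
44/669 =44/669 = 0.07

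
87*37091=3226917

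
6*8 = 48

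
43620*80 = 3489600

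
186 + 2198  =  2384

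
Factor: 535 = 5^1 * 107^1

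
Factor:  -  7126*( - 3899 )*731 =20310304294 = 2^1*7^2*17^1*43^1*509^1*557^1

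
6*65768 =394608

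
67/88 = 67/88= 0.76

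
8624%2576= 896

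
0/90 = 0  =  0.00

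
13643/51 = 267 + 26/51 = 267.51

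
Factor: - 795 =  - 3^1*5^1 * 53^1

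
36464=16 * 2279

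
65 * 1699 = 110435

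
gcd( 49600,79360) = 9920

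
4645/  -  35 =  - 929/7 = -  132.71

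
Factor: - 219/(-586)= 2^(-1)*3^1 * 73^1*293^( - 1)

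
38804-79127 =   -  40323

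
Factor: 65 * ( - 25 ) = - 1625 = -5^3*13^1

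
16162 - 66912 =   -  50750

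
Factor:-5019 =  -3^1 *7^1 * 239^1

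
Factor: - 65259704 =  - 2^3*8157463^1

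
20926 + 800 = 21726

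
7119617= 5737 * 1241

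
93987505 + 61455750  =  155443255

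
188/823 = 188/823 = 0.23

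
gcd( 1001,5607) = 7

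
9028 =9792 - 764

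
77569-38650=38919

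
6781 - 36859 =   -  30078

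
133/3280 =133/3280 = 0.04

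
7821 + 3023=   10844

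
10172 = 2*5086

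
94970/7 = 13567  +  1/7 = 13567.14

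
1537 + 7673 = 9210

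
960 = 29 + 931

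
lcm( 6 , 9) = 18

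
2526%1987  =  539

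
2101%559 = 424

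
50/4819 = 50/4819  =  0.01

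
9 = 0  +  9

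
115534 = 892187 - 776653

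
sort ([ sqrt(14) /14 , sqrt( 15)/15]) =[ sqrt ( 15)/15,sqrt( 14 ) /14]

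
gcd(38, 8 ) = 2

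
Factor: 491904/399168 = 122/99 = 2^1*3^(- 2)* 11^(- 1)*61^1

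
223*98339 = 21929597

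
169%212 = 169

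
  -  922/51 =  - 19 + 47/51 = - 18.08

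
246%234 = 12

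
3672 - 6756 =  - 3084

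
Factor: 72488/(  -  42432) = - 2^(  -  3 )*3^(  -  1 )*41^1 = -41/24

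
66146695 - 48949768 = 17196927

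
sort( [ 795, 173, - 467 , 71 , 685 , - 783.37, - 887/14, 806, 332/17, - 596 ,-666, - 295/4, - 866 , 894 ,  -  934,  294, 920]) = [ - 934, - 866, - 783.37, - 666, -596, - 467 , - 295/4, - 887/14,  332/17,  71, 173,294 , 685,  795,806,894, 920 ]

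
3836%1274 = 14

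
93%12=9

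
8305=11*755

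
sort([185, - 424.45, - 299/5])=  [ - 424.45,-299/5,185] 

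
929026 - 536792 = 392234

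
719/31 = 719/31 = 23.19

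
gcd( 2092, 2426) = 2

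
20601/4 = 20601/4  =  5150.25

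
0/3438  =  0 = 0.00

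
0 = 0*276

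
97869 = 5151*19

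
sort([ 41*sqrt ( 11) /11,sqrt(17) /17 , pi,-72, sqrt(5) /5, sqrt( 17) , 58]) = [ - 72, sqrt(17) /17,sqrt( 5 ) /5, pi, sqrt(17), 41*sqrt ( 11) /11,  58]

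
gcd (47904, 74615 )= 1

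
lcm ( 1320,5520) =60720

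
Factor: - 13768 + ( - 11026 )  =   - 24794 =-2^1*7^2*11^1*23^1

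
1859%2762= 1859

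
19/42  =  19/42 = 0.45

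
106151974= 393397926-287245952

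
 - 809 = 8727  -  9536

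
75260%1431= 848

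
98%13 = 7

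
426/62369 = 426/62369=0.01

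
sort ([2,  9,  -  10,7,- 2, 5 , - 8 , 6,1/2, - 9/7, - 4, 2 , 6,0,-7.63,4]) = [ - 10,-8,-7.63,-4,  -  2,-9/7, 0,  1/2,  2, 2,  4 , 5, 6,6,  7,9]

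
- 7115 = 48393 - 55508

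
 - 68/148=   -  1  +  20/37= -0.46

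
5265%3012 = 2253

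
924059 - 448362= 475697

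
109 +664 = 773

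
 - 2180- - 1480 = -700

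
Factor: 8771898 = 2^1*3^1* 17^1*85999^1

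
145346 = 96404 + 48942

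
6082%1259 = 1046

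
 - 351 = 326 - 677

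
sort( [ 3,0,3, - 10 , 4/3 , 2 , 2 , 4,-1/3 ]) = [ - 10, - 1/3, 0, 4/3, 2,2, 3, 3 , 4]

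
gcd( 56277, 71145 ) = 9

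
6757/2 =3378 + 1/2 = 3378.50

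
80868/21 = 26956/7  =  3850.86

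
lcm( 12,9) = 36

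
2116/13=2116/13 = 162.77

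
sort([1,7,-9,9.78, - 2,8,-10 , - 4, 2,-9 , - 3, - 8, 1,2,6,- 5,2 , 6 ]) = [ - 10 ,- 9,- 9,- 8, -5, -4, - 3, - 2 , 1, 1 , 2, 2, 2,6 , 6, 7,8, 9.78 ] 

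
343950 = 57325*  6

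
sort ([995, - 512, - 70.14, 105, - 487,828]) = [ - 512,  -  487, - 70.14,105 , 828,995]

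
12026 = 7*1718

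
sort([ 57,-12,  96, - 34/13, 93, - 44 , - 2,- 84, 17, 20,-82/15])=[ - 84,-44, - 12,-82/15,-34/13,  -  2,17,20, 57, 93 , 96]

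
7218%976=386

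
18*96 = 1728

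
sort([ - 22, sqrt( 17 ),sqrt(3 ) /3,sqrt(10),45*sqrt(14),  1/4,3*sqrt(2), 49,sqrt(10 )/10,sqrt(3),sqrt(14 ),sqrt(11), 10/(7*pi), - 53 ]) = [ - 53 , - 22, 1/4,sqrt(10)/10,10/(7*pi),sqrt( 3 )/3,  sqrt(3),sqrt(10), sqrt(11 ), sqrt ( 14),sqrt (17) , 3 * sqrt(2) , 49, 45*sqrt( 14)] 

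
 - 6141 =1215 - 7356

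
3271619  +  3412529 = 6684148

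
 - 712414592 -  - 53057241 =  - 659357351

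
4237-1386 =2851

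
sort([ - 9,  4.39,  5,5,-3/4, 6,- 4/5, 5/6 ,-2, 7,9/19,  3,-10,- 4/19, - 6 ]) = [ - 10 , - 9, - 6, - 2,- 4/5, - 3/4,  -  4/19 , 9/19,  5/6, 3,4.39,5,  5, 6, 7] 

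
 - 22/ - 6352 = 11/3176 = 0.00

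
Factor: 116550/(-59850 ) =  - 19^(-1)*37^1=- 37/19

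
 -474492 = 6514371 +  - 6988863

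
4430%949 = 634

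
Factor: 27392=2^8*107^1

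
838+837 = 1675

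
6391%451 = 77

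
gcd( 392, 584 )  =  8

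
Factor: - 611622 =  - 2^1* 3^2*11^1* 3089^1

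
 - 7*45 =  - 315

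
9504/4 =2376 = 2376.00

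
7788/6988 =1 + 200/1747 = 1.11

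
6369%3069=231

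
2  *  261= 522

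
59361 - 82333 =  - 22972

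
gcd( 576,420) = 12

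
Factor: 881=881^1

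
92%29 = 5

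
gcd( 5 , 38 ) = 1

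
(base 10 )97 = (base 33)2v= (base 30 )37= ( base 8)141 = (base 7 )166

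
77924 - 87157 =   -  9233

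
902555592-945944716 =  - 43389124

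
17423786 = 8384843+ 9038943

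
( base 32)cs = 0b110011100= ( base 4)12130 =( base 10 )412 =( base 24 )H4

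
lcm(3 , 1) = 3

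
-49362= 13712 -63074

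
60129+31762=91891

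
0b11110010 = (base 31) 7p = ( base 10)242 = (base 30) 82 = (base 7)464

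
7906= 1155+6751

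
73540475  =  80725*911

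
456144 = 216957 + 239187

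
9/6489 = 1/721 = 0.00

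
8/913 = 8/913 =0.01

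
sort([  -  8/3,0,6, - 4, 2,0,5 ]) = [ -4,  -  8/3, 0, 0,2,5,6 ] 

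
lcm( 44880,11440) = 583440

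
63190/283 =63190/283 = 223.29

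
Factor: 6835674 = 2^1 * 3^1*193^1 * 5903^1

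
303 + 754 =1057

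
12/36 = 1/3  =  0.33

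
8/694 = 4/347= 0.01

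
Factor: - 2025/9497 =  - 3^4*5^2*9497^ ( - 1)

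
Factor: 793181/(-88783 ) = -47^( - 1 )*1889^( - 1 )*793181^1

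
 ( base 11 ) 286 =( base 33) a6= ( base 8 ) 520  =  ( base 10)336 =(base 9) 413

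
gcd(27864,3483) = 3483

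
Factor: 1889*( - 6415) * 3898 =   -  47235710630 = - 2^1 * 5^1*1283^1*1889^1*1949^1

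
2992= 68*44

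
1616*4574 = 7391584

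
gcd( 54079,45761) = 1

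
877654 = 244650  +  633004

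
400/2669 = 400/2669 = 0.15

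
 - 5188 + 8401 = 3213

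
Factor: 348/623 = 2^2 * 3^1 * 7^( - 1)*29^1*89^( - 1)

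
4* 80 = 320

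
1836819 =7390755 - 5553936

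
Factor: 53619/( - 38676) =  - 61/44 = -2^( - 2)*11^( - 1)*61^1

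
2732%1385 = 1347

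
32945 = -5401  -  -38346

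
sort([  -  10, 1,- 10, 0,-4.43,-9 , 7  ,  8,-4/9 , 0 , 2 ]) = [ - 10,- 10 ,-9, - 4.43,  -  4/9, 0, 0,1, 2,7,  8]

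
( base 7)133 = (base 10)73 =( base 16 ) 49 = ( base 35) 23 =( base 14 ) 53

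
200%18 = 2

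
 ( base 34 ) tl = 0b1111101111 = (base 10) 1007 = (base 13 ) 5C6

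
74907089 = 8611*8699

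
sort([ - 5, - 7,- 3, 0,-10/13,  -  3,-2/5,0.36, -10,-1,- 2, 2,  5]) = [-10 ,  -  7, - 5, - 3,  -  3, - 2, - 1, - 10/13, - 2/5, 0, 0.36,2,5]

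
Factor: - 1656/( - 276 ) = 6 =2^1*3^1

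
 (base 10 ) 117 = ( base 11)a7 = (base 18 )69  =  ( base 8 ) 165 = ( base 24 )4L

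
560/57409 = 560/57409 = 0.01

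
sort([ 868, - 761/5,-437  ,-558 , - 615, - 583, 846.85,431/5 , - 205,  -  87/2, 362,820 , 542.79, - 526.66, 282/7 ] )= [-615,-583,  -  558, - 526.66,-437,-205 ,-761/5,  -  87/2, 282/7, 431/5, 362, 542.79,820, 846.85,868 ]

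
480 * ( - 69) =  - 33120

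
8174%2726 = 2722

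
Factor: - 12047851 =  - 12047851^1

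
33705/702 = 48 + 1/78 = 48.01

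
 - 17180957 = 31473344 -48654301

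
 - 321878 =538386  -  860264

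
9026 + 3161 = 12187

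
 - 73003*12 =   -  876036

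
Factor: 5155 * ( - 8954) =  - 2^1*5^1*11^2*37^1*1031^1 = - 46157870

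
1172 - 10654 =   -  9482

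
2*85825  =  171650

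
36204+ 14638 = 50842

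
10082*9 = 90738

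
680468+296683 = 977151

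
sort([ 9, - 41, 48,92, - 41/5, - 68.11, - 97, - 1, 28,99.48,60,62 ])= [ - 97, - 68.11, - 41, - 41/5,-1,9 , 28,48, 60,62, 92,99.48] 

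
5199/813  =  6 + 107/271  =  6.39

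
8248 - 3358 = 4890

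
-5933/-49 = 121 + 4/49  =  121.08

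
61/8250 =61/8250 =0.01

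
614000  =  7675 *80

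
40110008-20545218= 19564790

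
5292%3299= 1993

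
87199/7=12457 = 12457.00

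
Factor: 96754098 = 2^1  *  3^1*7^1 * 2303669^1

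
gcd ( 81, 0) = 81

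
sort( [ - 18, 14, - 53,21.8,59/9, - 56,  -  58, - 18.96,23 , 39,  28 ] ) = [-58, - 56, - 53, - 18.96 , - 18,59/9,14,21.8,23,28, 39] 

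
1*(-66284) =-66284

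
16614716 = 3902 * 4258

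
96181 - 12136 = 84045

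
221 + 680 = 901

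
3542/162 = 21  +  70/81 = 21.86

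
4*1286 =5144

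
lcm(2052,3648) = 32832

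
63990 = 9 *7110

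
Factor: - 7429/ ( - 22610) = 23/70 = 2^ ( - 1 ) * 5^(  -  1) * 7^( -1 )*23^1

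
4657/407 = 11+180/407  =  11.44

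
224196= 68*3297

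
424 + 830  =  1254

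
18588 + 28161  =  46749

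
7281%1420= 181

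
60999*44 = 2683956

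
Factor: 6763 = 6763^1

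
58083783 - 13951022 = 44132761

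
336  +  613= 949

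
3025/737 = 275/67 = 4.10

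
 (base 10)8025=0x1F59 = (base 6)101053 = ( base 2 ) 1111101011001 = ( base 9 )12006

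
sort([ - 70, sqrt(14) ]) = [-70,sqrt( 14 )]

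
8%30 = 8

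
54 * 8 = 432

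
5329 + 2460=7789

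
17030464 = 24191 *704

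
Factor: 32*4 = 2^7 = 128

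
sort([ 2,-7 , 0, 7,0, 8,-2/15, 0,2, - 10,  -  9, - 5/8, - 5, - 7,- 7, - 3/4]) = [ - 10,  -  9 , - 7, - 7, - 7,-5, - 3/4,-5/8  ,  -  2/15,0,0,  0, 2, 2, 7, 8]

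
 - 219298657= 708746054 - 928044711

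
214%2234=214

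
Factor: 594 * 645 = 383130 = 2^1*3^4*5^1 * 11^1*43^1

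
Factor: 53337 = 3^1*23^1*773^1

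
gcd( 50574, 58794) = 6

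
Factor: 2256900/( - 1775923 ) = - 2^2*3^1*5^2*71^(-1) * 7523^1*25013^ ( - 1 ) 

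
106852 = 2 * 53426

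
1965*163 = 320295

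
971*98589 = 95729919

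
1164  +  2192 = 3356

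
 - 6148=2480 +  - 8628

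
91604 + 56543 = 148147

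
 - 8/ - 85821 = 8/85821 = 0.00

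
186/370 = 93/185 = 0.50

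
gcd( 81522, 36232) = 9058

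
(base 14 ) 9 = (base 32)9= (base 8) 11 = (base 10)9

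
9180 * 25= 229500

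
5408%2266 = 876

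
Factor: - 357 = -3^1 * 7^1  *  17^1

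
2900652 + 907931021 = 910831673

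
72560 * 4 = 290240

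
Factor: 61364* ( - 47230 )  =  -2898221720 = -2^3*5^1*23^2*29^1*4723^1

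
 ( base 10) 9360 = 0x2490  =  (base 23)hfm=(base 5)244420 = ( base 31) 9mt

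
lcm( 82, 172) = 7052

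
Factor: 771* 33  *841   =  3^2*11^1*29^2*257^1 = 21397563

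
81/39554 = 81/39554 =0.00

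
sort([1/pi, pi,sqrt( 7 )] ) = [1/pi, sqrt(7 ),pi] 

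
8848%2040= 688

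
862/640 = 431/320  =  1.35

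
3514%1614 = 286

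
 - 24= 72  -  96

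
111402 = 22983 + 88419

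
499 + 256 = 755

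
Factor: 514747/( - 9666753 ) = - 3^( - 1)*514747^1*3222251^( - 1 ) 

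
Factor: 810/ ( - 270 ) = - 3^1= -  3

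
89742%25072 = 14526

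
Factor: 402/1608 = 1/4 = 2^( - 2)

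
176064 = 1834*96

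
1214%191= 68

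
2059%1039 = 1020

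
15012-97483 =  - 82471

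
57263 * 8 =458104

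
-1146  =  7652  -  8798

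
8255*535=4416425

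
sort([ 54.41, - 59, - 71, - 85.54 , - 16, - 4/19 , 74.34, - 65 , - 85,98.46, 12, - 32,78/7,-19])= [ - 85.54, - 85, - 71, - 65, - 59,  -  32, - 19,-16, - 4/19, 78/7,12,  54.41,74.34,98.46]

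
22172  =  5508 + 16664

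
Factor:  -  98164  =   - 2^2*11^1* 23^1*97^1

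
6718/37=181+21/37 = 181.57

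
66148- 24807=41341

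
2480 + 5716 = 8196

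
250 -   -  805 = 1055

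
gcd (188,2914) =94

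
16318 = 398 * 41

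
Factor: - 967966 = - 2^1*379^1*1277^1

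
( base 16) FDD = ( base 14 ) 16a1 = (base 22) 88d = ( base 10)4061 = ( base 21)948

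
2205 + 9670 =11875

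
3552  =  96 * 37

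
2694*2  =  5388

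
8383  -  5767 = 2616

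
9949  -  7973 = 1976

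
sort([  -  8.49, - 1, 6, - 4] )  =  [ - 8.49,-4 , -1,6 ]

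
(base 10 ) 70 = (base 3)2121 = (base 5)240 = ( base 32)26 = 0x46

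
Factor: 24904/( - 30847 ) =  - 88/109 = - 2^3*11^1 * 109^( - 1 ) 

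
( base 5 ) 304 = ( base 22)3D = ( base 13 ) 61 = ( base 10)79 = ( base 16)4f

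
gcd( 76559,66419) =1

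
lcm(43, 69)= 2967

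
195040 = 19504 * 10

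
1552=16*97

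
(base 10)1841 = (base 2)11100110001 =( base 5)24331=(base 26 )2IL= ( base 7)5240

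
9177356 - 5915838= 3261518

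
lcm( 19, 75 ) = 1425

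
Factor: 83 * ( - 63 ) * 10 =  - 52290 = -  2^1*3^2 * 5^1  *  7^1*83^1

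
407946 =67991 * 6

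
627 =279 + 348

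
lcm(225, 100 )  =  900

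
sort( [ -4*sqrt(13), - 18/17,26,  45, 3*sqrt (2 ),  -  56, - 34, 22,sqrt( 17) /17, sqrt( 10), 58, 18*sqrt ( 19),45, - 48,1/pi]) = [ - 56, - 48, - 34 , -4 *sqrt(13), - 18/17,sqrt( 17 ) /17 , 1/pi, sqrt(10 ),3 * sqrt( 2), 22,26,45 , 45 , 58,18*sqrt( 19)]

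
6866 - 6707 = 159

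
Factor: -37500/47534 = - 18750/23767=- 2^1*3^1*5^5*23767^( - 1)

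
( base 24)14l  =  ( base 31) MB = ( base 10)693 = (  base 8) 1265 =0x2B5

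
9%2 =1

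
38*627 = 23826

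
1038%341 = 15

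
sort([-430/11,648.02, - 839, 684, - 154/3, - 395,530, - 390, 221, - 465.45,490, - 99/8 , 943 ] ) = [-839,-465.45 ,  -  395, - 390,-154/3, - 430/11, - 99/8,221,490,530,648.02, 684,943]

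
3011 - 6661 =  - 3650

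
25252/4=6313 = 6313.00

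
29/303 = 29/303 =0.10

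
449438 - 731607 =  - 282169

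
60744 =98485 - 37741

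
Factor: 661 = 661^1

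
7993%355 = 183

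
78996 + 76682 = 155678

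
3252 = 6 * 542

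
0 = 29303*0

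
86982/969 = 1526/17 = 89.76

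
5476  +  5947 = 11423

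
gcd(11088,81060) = 84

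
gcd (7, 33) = 1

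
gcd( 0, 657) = 657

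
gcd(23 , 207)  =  23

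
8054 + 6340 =14394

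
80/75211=80/75211 = 0.00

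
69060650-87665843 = -18605193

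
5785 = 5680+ 105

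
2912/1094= 1456/547 = 2.66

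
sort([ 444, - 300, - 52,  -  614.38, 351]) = [  -  614.38 , - 300, - 52,351, 444 ]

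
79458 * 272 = 21612576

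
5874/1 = 5874 = 5874.00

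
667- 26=641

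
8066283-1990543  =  6075740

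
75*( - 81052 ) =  - 6078900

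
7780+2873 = 10653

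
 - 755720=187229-942949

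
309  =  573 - 264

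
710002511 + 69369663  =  779372174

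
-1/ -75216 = 1/75216 = 0.00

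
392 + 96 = 488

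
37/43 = 37/43 = 0.86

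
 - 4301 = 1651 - 5952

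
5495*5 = 27475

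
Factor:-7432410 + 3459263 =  - 3973147 = - 19^1 * 79^1*2647^1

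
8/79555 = 8/79555 = 0.00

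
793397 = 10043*79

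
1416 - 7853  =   - 6437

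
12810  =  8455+4355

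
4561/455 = 10 + 11/455 = 10.02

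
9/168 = 3/56 = 0.05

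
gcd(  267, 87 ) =3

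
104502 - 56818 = 47684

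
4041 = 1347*3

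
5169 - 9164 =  - 3995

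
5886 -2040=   3846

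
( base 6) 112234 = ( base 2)10010101111110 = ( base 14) 36d8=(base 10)9598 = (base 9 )14144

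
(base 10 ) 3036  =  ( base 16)bdc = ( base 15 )D76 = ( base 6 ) 22020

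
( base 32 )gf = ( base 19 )18E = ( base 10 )527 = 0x20f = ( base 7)1352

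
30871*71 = 2191841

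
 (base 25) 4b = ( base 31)3i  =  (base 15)76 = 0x6f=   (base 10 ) 111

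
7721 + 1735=9456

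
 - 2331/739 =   -  4 + 625/739 = - 3.15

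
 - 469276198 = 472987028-942263226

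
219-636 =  - 417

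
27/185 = 27/185= 0.15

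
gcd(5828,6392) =188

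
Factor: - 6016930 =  - 2^1 *5^1*383^1*1571^1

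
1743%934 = 809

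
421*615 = 258915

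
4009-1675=2334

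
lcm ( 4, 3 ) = 12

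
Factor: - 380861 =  - 13^1*29297^1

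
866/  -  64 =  - 433/32 = -13.53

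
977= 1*977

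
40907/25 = 1636 + 7/25 = 1636.28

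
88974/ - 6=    - 14829/1=-14829.00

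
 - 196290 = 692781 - 889071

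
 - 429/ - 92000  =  429/92000 = 0.00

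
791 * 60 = 47460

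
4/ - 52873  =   - 4/52873= - 0.00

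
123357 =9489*13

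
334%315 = 19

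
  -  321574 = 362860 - 684434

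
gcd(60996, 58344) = 2652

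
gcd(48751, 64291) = 1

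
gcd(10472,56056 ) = 616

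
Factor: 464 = 2^4*29^1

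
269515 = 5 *53903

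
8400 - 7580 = 820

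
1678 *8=13424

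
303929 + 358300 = 662229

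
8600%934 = 194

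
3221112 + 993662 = 4214774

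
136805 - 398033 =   -  261228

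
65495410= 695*94238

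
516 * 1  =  516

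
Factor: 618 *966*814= 485948232 = 2^3*3^2*7^1*11^1*23^1*37^1* 103^1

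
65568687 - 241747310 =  - 176178623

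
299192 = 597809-298617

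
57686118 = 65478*881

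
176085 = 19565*9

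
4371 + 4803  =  9174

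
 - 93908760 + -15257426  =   - 109166186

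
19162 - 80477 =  - 61315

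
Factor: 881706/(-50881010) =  - 3^1*5^( - 1)*7^2*59^( - 1 )*2999^1 * 86239^( - 1 ) = - 440853/25440505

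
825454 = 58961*14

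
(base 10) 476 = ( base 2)111011100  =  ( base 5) 3401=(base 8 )734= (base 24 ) jk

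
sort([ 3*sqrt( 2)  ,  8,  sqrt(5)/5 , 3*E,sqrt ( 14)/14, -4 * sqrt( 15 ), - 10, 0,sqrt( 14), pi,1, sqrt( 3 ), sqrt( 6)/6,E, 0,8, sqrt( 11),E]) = [ - 4*sqrt( 15),-10,0, 0, sqrt( 14)/14, sqrt(6)/6,sqrt( 5) /5 , 1, sqrt( 3), E, E,pi, sqrt(11 ),  sqrt(14),3 * sqrt( 2),  8,8,3 * E]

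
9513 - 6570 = 2943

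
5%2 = 1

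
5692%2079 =1534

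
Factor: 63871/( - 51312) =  - 2^( - 4)*3^ ( - 1)*23^1*1069^( - 1)*2777^1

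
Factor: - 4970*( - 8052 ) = 2^3*3^1*5^1*7^1*11^1*61^1*71^1 =40018440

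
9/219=3/73 = 0.04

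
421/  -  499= -421/499 = - 0.84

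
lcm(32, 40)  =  160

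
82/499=82/499  =  0.16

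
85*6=510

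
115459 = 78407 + 37052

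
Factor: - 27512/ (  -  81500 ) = 6878/20375 = 2^1*5^( - 3)*19^1* 163^( - 1)*181^1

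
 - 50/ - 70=5/7 = 0.71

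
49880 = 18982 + 30898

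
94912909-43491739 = 51421170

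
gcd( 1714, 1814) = 2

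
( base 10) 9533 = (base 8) 22475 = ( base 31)9sg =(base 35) 7RD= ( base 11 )7187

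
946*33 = 31218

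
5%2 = 1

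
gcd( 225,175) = 25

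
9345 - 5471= 3874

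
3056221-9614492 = -6558271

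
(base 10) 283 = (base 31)94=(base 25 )B8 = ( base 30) 9D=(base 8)433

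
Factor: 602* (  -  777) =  - 2^1*3^1*7^2*37^1*43^1 = -467754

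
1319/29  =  1319/29 = 45.48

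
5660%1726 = 482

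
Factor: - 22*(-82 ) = 1804=2^2* 11^1*41^1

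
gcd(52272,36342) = 54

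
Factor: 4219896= 2^3*3^1 * 175829^1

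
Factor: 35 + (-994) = - 959 = -  7^1*137^1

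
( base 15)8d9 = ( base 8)3724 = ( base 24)3BC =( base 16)7D4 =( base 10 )2004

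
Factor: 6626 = 2^1 * 3313^1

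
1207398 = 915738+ 291660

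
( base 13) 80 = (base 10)104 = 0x68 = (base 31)3b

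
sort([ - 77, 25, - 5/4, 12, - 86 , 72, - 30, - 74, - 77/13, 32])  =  [ - 86, - 77, - 74, - 30, -77/13, - 5/4, 12,25,  32  ,  72 ] 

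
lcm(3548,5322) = 10644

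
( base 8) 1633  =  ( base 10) 923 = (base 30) 10N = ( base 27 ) 175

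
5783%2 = 1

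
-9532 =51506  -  61038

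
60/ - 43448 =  - 1 + 10847/10862 = - 0.00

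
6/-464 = -1 + 229/232 = - 0.01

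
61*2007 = 122427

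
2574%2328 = 246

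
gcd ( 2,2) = 2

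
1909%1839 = 70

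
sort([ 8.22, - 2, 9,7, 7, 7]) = [ - 2, 7, 7,7,8.22, 9]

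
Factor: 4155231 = 3^1*1385077^1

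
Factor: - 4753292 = - 2^2 * 31^1*38333^1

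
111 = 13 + 98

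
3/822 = 1/274 = 0.00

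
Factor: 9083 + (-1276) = 7807 = 37^1 * 211^1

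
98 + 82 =180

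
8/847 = 8/847 = 0.01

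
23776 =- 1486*( -16 )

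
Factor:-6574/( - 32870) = 1/5 = 5^( -1 ) 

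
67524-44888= 22636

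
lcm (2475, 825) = 2475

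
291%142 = 7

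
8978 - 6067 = 2911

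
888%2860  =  888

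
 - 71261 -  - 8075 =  - 63186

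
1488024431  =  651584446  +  836439985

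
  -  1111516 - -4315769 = 3204253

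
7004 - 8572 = -1568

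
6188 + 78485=84673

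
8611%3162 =2287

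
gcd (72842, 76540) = 86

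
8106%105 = 21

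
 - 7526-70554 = - 78080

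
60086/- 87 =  - 691 + 31/87 = - 690.64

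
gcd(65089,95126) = 1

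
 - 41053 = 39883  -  80936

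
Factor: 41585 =5^1*8317^1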